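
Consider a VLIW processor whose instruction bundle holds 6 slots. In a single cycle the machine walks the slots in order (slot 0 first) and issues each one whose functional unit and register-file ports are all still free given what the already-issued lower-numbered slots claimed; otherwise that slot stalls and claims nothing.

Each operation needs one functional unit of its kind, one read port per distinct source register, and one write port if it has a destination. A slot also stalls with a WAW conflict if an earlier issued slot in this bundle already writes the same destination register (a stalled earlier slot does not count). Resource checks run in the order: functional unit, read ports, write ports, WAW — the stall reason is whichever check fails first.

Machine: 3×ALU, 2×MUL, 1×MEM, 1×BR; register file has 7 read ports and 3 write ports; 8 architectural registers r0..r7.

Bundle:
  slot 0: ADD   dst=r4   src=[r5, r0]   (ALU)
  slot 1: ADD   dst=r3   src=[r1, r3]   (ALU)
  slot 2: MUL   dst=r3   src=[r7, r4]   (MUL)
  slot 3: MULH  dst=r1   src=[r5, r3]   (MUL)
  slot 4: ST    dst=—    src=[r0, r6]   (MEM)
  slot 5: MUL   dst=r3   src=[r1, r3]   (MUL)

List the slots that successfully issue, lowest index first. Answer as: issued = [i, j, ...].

slot 0 (ALU): ISSUE — free A2,Mu2,Ld1,B1 rp5 wp2
slot 1 (ALU): ISSUE — free A1,Mu2,Ld1,B1 rp3 wp1
slot 2 (MUL): stall WAW — free A1,Mu2,Ld1,B1 rp3 wp1
slot 3 (MUL): ISSUE — free A1,Mu1,Ld1,B1 rp1 wp0
slot 4 (MEM): stall RD_PORT — free A1,Mu1,Ld1,B1 rp1 wp0
slot 5 (MUL): stall RD_PORT — free A1,Mu1,Ld1,B1 rp1 wp0

issued = [0, 1, 3]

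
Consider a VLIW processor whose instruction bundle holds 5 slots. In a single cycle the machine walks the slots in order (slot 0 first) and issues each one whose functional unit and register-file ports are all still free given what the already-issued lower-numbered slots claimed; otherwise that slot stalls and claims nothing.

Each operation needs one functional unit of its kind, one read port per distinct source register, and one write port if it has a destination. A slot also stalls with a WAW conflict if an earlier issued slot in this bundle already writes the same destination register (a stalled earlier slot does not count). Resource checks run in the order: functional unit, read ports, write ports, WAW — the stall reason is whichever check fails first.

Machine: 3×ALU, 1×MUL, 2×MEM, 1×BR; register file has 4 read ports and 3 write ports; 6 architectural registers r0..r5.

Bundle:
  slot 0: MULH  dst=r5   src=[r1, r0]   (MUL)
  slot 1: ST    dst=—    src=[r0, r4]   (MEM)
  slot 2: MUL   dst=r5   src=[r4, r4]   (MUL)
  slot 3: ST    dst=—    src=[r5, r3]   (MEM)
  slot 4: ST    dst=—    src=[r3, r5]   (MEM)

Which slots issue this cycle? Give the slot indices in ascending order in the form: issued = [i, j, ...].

issued = [0, 1]

#0 MUL src=r1,r0 dispatched  <A:3 Mu:0 Ld:2 B:1 rd:2 wr:2>
#1 MEM src=r0,r4 dispatched  <A:3 Mu:0 Ld:1 B:1 rd:0 wr:2>
#2 MUL src=r4,r4 held:FU  <A:3 Mu:0 Ld:1 B:1 rd:0 wr:2>
#3 MEM src=r5,r3 held:RD_PORT  <A:3 Mu:0 Ld:1 B:1 rd:0 wr:2>
#4 MEM src=r3,r5 held:RD_PORT  <A:3 Mu:0 Ld:1 B:1 rd:0 wr:2>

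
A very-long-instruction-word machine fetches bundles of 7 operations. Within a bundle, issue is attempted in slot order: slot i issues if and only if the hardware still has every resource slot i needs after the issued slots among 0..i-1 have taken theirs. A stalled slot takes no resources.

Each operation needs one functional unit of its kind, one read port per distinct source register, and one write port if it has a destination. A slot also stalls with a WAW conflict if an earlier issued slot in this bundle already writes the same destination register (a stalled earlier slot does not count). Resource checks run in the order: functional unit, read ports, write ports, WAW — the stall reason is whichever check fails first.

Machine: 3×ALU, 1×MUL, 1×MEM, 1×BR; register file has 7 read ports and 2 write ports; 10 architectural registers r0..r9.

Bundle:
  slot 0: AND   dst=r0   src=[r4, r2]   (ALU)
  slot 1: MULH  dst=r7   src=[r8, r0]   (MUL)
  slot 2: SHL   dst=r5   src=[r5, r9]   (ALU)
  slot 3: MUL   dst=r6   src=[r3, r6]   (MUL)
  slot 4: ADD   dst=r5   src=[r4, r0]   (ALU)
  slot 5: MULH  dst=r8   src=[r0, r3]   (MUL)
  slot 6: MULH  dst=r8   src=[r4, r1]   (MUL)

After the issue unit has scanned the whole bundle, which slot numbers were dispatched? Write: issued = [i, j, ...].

[0] ALU needs rd=2 wr=1: ok; after: ALU=2 MUL=1 MEM=1 BR=1, R=5, W=1
[1] MUL needs rd=2 wr=1: ok; after: ALU=2 MUL=0 MEM=1 BR=1, R=3, W=0
[2] ALU needs rd=2 wr=1: WR_PORT; after: ALU=2 MUL=0 MEM=1 BR=1, R=3, W=0
[3] MUL needs rd=2 wr=1: FU; after: ALU=2 MUL=0 MEM=1 BR=1, R=3, W=0
[4] ALU needs rd=2 wr=1: WR_PORT; after: ALU=2 MUL=0 MEM=1 BR=1, R=3, W=0
[5] MUL needs rd=2 wr=1: FU; after: ALU=2 MUL=0 MEM=1 BR=1, R=3, W=0
[6] MUL needs rd=2 wr=1: FU; after: ALU=2 MUL=0 MEM=1 BR=1, R=3, W=0

issued = [0, 1]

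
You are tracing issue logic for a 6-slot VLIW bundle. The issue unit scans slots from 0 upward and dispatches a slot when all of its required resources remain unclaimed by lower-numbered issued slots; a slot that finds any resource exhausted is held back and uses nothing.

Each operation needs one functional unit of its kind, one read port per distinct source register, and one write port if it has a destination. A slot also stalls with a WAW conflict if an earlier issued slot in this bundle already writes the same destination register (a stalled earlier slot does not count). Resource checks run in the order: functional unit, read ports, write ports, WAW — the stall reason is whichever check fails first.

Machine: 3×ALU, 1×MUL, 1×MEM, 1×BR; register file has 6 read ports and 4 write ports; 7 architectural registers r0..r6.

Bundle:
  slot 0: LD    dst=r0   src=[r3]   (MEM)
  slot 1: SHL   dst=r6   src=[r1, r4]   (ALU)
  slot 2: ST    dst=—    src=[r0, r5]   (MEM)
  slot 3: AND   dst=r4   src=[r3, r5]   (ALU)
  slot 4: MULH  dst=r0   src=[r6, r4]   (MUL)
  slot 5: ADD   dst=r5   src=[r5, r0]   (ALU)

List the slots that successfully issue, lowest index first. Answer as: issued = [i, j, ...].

issued = [0, 1, 3]

  0. MEM→r0 ⇒ go  {3A/1Mu/0Ld/1B | 5r 3w}
  1. ALU→r6 ⇒ go  {2A/1Mu/0Ld/1B | 3r 2w}
  2. MEM ⇒ no(FU)  {2A/1Mu/0Ld/1B | 3r 2w}
  3. ALU→r4 ⇒ go  {1A/1Mu/0Ld/1B | 1r 1w}
  4. MUL→r0 ⇒ no(RD_PORT)  {1A/1Mu/0Ld/1B | 1r 1w}
  5. ALU→r5 ⇒ no(RD_PORT)  {1A/1Mu/0Ld/1B | 1r 1w}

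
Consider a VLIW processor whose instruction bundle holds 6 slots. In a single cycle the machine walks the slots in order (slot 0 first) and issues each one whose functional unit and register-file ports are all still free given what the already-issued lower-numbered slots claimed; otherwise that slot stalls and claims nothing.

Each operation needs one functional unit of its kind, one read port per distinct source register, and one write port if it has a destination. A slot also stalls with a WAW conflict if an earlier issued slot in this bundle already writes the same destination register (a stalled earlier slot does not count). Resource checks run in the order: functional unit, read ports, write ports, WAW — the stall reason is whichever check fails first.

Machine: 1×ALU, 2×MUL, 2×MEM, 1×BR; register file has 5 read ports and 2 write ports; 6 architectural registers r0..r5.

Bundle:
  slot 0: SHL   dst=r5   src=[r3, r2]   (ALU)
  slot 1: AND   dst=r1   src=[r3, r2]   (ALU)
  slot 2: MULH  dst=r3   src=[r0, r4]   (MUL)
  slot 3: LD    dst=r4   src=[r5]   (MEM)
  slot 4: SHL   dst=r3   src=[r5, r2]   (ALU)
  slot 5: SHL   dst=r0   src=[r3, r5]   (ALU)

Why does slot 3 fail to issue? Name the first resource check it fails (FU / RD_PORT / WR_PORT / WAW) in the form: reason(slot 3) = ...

[0] ALU needs rd=2 wr=1: ok; after: ALU=0 MUL=2 MEM=2 BR=1, R=3, W=1
[1] ALU needs rd=2 wr=1: FU; after: ALU=0 MUL=2 MEM=2 BR=1, R=3, W=1
[2] MUL needs rd=2 wr=1: ok; after: ALU=0 MUL=1 MEM=2 BR=1, R=1, W=0
[3] MEM needs rd=1 wr=1: WR_PORT; after: ALU=0 MUL=1 MEM=2 BR=1, R=1, W=0
[4] ALU needs rd=2 wr=1: FU; after: ALU=0 MUL=1 MEM=2 BR=1, R=1, W=0
[5] ALU needs rd=2 wr=1: FU; after: ALU=0 MUL=1 MEM=2 BR=1, R=1, W=0

reason(slot 3) = WR_PORT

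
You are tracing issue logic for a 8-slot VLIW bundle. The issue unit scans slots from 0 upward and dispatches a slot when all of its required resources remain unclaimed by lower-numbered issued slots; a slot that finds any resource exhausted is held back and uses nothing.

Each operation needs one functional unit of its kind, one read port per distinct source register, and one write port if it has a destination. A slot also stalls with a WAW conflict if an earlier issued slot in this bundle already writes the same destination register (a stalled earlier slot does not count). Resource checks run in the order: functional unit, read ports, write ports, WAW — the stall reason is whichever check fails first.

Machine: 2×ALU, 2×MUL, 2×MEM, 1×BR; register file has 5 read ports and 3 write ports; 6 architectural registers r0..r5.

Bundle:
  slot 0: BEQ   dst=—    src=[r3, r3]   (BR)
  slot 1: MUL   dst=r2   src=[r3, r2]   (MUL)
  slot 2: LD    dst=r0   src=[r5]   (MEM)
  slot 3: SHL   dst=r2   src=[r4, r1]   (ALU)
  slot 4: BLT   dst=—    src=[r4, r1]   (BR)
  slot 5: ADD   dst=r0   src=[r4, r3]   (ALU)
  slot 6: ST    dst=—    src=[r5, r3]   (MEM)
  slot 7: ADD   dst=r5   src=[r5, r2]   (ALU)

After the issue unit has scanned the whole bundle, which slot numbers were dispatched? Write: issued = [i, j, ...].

  0. BR ⇒ go  {2A/2Mu/2Ld/0B | 4r 3w}
  1. MUL→r2 ⇒ go  {2A/1Mu/2Ld/0B | 2r 2w}
  2. MEM→r0 ⇒ go  {2A/1Mu/1Ld/0B | 1r 1w}
  3. ALU→r2 ⇒ no(RD_PORT)  {2A/1Mu/1Ld/0B | 1r 1w}
  4. BR ⇒ no(FU)  {2A/1Mu/1Ld/0B | 1r 1w}
  5. ALU→r0 ⇒ no(RD_PORT)  {2A/1Mu/1Ld/0B | 1r 1w}
  6. MEM ⇒ no(RD_PORT)  {2A/1Mu/1Ld/0B | 1r 1w}
  7. ALU→r5 ⇒ no(RD_PORT)  {2A/1Mu/1Ld/0B | 1r 1w}

issued = [0, 1, 2]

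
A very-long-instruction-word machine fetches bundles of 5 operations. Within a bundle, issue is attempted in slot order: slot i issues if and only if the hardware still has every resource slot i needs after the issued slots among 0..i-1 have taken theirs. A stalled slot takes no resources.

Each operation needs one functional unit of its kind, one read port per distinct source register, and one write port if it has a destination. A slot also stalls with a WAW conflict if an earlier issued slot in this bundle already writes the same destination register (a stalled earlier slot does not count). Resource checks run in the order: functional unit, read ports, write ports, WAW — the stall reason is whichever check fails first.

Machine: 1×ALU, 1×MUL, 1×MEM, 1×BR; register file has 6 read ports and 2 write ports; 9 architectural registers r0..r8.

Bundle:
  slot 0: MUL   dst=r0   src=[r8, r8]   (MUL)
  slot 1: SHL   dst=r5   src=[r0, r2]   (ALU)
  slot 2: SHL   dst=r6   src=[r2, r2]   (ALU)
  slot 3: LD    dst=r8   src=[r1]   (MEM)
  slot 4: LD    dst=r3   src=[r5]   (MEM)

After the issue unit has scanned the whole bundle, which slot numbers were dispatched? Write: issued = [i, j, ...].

issued = [0, 1]

  0. MUL→r0 ⇒ go  {1A/0Mu/1Ld/1B | 5r 1w}
  1. ALU→r5 ⇒ go  {0A/0Mu/1Ld/1B | 3r 0w}
  2. ALU→r6 ⇒ no(FU)  {0A/0Mu/1Ld/1B | 3r 0w}
  3. MEM→r8 ⇒ no(WR_PORT)  {0A/0Mu/1Ld/1B | 3r 0w}
  4. MEM→r3 ⇒ no(WR_PORT)  {0A/0Mu/1Ld/1B | 3r 0w}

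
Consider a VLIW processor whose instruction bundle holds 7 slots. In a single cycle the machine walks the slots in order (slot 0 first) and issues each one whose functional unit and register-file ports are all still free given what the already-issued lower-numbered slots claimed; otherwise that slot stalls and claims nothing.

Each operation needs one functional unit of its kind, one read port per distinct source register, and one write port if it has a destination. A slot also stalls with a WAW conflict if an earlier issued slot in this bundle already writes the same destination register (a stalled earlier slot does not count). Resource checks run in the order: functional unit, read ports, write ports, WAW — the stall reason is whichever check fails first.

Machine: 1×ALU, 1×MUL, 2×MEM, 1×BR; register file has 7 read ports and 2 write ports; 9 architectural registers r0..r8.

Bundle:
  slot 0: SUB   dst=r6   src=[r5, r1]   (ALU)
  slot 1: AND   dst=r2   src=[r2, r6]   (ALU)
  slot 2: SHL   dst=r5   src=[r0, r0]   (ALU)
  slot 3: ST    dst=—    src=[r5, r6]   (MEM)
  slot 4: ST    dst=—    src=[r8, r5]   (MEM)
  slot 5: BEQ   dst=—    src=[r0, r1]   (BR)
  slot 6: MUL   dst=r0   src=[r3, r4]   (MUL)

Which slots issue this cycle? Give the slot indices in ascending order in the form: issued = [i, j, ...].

issued = [0, 3, 4]

#0 ALU src=r5,r1 dispatched  <A:0 Mu:1 Ld:2 B:1 rd:5 wr:1>
#1 ALU src=r2,r6 held:FU  <A:0 Mu:1 Ld:2 B:1 rd:5 wr:1>
#2 ALU src=r0,r0 held:FU  <A:0 Mu:1 Ld:2 B:1 rd:5 wr:1>
#3 MEM src=r5,r6 dispatched  <A:0 Mu:1 Ld:1 B:1 rd:3 wr:1>
#4 MEM src=r8,r5 dispatched  <A:0 Mu:1 Ld:0 B:1 rd:1 wr:1>
#5 BR src=r0,r1 held:RD_PORT  <A:0 Mu:1 Ld:0 B:1 rd:1 wr:1>
#6 MUL src=r3,r4 held:RD_PORT  <A:0 Mu:1 Ld:0 B:1 rd:1 wr:1>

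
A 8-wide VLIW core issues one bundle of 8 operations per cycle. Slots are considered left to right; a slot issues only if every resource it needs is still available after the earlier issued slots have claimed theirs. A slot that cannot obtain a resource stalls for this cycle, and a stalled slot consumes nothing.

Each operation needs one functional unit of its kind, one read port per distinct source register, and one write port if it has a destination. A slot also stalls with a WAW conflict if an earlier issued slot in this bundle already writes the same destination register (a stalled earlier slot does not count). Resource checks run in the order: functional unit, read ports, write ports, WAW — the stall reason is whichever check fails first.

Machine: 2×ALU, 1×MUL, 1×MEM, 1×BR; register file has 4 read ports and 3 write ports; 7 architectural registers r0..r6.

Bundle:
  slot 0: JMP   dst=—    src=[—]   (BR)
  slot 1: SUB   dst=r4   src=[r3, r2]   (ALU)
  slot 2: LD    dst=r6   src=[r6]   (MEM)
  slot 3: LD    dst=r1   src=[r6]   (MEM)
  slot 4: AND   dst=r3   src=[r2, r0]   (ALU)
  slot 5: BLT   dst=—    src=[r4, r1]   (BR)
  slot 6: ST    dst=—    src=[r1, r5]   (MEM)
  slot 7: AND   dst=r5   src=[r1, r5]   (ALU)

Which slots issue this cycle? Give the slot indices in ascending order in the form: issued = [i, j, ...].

issued = [0, 1, 2]

slot 0 (BR): ISSUE — free A2,Mu1,Ld1,B0 rp4 wp3
slot 1 (ALU): ISSUE — free A1,Mu1,Ld1,B0 rp2 wp2
slot 2 (MEM): ISSUE — free A1,Mu1,Ld0,B0 rp1 wp1
slot 3 (MEM): stall FU — free A1,Mu1,Ld0,B0 rp1 wp1
slot 4 (ALU): stall RD_PORT — free A1,Mu1,Ld0,B0 rp1 wp1
slot 5 (BR): stall FU — free A1,Mu1,Ld0,B0 rp1 wp1
slot 6 (MEM): stall FU — free A1,Mu1,Ld0,B0 rp1 wp1
slot 7 (ALU): stall RD_PORT — free A1,Mu1,Ld0,B0 rp1 wp1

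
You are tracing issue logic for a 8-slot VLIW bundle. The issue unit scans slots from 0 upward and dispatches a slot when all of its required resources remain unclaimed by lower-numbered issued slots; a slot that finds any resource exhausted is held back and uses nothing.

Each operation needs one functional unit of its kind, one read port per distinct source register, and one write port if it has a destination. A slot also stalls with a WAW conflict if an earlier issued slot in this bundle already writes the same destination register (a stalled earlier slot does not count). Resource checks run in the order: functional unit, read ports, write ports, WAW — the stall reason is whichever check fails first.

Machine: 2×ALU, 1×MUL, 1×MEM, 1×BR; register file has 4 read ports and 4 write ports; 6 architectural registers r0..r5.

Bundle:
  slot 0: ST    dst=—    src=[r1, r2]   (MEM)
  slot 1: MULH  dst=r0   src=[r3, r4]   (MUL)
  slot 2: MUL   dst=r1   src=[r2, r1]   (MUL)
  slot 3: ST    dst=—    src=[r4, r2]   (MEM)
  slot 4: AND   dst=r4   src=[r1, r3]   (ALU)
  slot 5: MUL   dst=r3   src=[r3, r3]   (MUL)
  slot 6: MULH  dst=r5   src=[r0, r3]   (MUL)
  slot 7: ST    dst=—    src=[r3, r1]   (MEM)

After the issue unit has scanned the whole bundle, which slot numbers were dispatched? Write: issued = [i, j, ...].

issued = [0, 1]

  0. MEM ⇒ go  {2A/1Mu/0Ld/1B | 2r 4w}
  1. MUL→r0 ⇒ go  {2A/0Mu/0Ld/1B | 0r 3w}
  2. MUL→r1 ⇒ no(FU)  {2A/0Mu/0Ld/1B | 0r 3w}
  3. MEM ⇒ no(FU)  {2A/0Mu/0Ld/1B | 0r 3w}
  4. ALU→r4 ⇒ no(RD_PORT)  {2A/0Mu/0Ld/1B | 0r 3w}
  5. MUL→r3 ⇒ no(FU)  {2A/0Mu/0Ld/1B | 0r 3w}
  6. MUL→r5 ⇒ no(FU)  {2A/0Mu/0Ld/1B | 0r 3w}
  7. MEM ⇒ no(FU)  {2A/0Mu/0Ld/1B | 0r 3w}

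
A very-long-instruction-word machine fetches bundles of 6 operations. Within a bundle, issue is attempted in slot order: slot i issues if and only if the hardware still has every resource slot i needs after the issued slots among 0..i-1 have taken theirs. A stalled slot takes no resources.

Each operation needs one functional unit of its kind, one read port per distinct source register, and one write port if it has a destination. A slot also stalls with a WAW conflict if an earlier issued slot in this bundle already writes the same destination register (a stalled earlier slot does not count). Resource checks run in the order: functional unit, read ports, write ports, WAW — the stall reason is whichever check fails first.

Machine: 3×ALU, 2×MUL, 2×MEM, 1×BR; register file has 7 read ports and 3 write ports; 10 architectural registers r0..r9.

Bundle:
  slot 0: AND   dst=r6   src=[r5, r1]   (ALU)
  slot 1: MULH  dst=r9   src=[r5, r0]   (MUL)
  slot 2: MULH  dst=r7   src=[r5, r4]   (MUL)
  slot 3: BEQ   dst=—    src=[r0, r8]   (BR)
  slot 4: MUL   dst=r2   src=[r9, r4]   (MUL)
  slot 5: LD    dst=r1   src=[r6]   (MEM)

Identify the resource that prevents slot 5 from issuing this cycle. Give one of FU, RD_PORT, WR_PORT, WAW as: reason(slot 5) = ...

#0 ALU src=r5,r1 dispatched  <A:2 Mu:2 Ld:2 B:1 rd:5 wr:2>
#1 MUL src=r5,r0 dispatched  <A:2 Mu:1 Ld:2 B:1 rd:3 wr:1>
#2 MUL src=r5,r4 dispatched  <A:2 Mu:0 Ld:2 B:1 rd:1 wr:0>
#3 BR src=r0,r8 held:RD_PORT  <A:2 Mu:0 Ld:2 B:1 rd:1 wr:0>
#4 MUL src=r9,r4 held:FU  <A:2 Mu:0 Ld:2 B:1 rd:1 wr:0>
#5 MEM src=r6 held:WR_PORT  <A:2 Mu:0 Ld:2 B:1 rd:1 wr:0>

reason(slot 5) = WR_PORT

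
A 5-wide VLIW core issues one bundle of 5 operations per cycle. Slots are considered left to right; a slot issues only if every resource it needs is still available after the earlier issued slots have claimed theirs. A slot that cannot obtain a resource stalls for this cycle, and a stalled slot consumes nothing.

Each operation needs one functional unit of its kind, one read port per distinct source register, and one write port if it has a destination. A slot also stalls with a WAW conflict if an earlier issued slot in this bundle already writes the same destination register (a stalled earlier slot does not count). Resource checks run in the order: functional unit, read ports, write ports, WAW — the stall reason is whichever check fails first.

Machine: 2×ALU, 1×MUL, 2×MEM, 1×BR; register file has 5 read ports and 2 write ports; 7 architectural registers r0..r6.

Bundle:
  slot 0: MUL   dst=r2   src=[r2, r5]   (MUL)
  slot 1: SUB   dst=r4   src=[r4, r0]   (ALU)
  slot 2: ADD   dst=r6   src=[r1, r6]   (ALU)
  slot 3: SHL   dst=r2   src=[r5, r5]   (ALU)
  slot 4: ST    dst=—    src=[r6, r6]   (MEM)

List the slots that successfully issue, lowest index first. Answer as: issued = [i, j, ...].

issued = [0, 1, 4]

(0) want 1×MUL +2rd +1wr — yes → AL2|MU0|ME2|BR1|rd3|wr1
(1) want 1×ALU +2rd +1wr — yes → AL1|MU0|ME2|BR1|rd1|wr0
(2) want 1×ALU +2rd +1wr — RD_PORT → AL1|MU0|ME2|BR1|rd1|wr0
(3) want 1×ALU +1rd +1wr — WR_PORT → AL1|MU0|ME2|BR1|rd1|wr0
(4) want 1×MEM +1rd +0wr — yes → AL1|MU0|ME1|BR1|rd0|wr0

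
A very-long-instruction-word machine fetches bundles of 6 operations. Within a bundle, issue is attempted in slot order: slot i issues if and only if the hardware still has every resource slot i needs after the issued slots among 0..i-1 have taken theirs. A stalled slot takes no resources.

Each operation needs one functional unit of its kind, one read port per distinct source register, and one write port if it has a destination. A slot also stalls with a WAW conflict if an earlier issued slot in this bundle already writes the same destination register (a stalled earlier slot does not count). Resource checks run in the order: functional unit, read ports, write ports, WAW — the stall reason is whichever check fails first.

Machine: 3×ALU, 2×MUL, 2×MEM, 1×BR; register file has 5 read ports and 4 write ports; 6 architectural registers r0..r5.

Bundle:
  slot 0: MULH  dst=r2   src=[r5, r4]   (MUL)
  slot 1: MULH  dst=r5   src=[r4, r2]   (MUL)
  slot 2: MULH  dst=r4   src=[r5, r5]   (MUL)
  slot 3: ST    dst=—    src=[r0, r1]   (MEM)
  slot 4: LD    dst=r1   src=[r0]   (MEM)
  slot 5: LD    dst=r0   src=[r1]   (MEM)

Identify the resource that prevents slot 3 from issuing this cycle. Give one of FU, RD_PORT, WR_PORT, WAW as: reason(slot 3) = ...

  0. MUL→r2 ⇒ go  {3A/1Mu/2Ld/1B | 3r 3w}
  1. MUL→r5 ⇒ go  {3A/0Mu/2Ld/1B | 1r 2w}
  2. MUL→r4 ⇒ no(FU)  {3A/0Mu/2Ld/1B | 1r 2w}
  3. MEM ⇒ no(RD_PORT)  {3A/0Mu/2Ld/1B | 1r 2w}
  4. MEM→r1 ⇒ go  {3A/0Mu/1Ld/1B | 0r 1w}
  5. MEM→r0 ⇒ no(RD_PORT)  {3A/0Mu/1Ld/1B | 0r 1w}

reason(slot 3) = RD_PORT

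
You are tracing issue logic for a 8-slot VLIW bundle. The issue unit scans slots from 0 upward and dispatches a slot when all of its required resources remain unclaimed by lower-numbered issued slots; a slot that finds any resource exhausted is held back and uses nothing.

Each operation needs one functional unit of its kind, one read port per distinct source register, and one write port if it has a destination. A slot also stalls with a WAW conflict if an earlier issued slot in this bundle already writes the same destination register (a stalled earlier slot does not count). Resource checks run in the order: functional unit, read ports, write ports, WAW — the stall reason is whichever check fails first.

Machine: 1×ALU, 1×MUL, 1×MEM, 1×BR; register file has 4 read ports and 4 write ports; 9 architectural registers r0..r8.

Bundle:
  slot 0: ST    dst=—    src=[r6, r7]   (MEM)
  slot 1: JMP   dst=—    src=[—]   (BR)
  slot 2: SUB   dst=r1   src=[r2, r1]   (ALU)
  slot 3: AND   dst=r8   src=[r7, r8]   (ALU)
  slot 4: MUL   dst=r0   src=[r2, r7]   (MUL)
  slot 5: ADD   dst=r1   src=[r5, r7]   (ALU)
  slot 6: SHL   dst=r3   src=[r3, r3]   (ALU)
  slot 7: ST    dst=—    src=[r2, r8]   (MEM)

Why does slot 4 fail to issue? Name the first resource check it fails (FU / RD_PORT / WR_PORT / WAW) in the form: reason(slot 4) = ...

reason(slot 4) = RD_PORT

slot 0 (MEM): ISSUE — free A1,Mu1,Ld0,B1 rp2 wp4
slot 1 (BR): ISSUE — free A1,Mu1,Ld0,B0 rp2 wp4
slot 2 (ALU): ISSUE — free A0,Mu1,Ld0,B0 rp0 wp3
slot 3 (ALU): stall FU — free A0,Mu1,Ld0,B0 rp0 wp3
slot 4 (MUL): stall RD_PORT — free A0,Mu1,Ld0,B0 rp0 wp3
slot 5 (ALU): stall FU — free A0,Mu1,Ld0,B0 rp0 wp3
slot 6 (ALU): stall FU — free A0,Mu1,Ld0,B0 rp0 wp3
slot 7 (MEM): stall FU — free A0,Mu1,Ld0,B0 rp0 wp3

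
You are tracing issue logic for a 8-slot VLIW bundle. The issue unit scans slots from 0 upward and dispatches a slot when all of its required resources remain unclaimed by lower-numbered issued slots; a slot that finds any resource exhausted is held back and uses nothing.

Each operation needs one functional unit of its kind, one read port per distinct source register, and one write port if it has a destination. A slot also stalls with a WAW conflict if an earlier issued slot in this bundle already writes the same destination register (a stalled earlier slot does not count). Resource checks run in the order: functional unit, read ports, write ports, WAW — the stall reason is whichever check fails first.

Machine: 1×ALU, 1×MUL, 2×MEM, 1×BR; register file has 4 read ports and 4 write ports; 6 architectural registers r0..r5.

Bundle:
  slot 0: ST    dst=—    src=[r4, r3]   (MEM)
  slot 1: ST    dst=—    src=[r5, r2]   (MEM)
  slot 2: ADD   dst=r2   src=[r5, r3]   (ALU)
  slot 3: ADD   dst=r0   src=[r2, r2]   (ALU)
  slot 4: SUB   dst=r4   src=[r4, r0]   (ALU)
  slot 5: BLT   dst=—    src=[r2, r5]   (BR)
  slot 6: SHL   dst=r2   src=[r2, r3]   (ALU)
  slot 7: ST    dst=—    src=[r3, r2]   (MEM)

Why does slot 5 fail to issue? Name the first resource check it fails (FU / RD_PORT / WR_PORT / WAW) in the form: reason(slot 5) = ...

[0] MEM needs rd=2 wr=0: ok; after: ALU=1 MUL=1 MEM=1 BR=1, R=2, W=4
[1] MEM needs rd=2 wr=0: ok; after: ALU=1 MUL=1 MEM=0 BR=1, R=0, W=4
[2] ALU needs rd=2 wr=1: RD_PORT; after: ALU=1 MUL=1 MEM=0 BR=1, R=0, W=4
[3] ALU needs rd=1 wr=1: RD_PORT; after: ALU=1 MUL=1 MEM=0 BR=1, R=0, W=4
[4] ALU needs rd=2 wr=1: RD_PORT; after: ALU=1 MUL=1 MEM=0 BR=1, R=0, W=4
[5] BR needs rd=2 wr=0: RD_PORT; after: ALU=1 MUL=1 MEM=0 BR=1, R=0, W=4
[6] ALU needs rd=2 wr=1: RD_PORT; after: ALU=1 MUL=1 MEM=0 BR=1, R=0, W=4
[7] MEM needs rd=2 wr=0: FU; after: ALU=1 MUL=1 MEM=0 BR=1, R=0, W=4

reason(slot 5) = RD_PORT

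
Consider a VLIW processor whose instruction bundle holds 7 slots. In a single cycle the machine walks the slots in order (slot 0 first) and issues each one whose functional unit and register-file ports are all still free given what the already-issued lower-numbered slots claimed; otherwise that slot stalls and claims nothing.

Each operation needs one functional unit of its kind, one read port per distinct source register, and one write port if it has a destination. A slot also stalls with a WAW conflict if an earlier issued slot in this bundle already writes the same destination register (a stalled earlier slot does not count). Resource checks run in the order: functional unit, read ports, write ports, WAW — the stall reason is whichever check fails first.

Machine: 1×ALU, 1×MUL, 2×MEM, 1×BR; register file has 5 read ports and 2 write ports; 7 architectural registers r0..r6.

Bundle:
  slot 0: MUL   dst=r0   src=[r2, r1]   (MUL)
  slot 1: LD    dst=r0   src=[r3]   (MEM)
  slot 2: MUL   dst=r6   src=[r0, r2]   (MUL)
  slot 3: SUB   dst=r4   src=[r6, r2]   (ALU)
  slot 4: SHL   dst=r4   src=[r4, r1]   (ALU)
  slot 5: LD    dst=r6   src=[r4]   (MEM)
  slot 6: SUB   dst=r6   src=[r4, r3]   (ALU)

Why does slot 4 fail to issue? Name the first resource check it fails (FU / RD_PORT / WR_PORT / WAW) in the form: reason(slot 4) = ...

reason(slot 4) = FU

#0 MUL src=r2,r1 dispatched  <A:1 Mu:0 Ld:2 B:1 rd:3 wr:1>
#1 MEM src=r3 held:WAW  <A:1 Mu:0 Ld:2 B:1 rd:3 wr:1>
#2 MUL src=r0,r2 held:FU  <A:1 Mu:0 Ld:2 B:1 rd:3 wr:1>
#3 ALU src=r6,r2 dispatched  <A:0 Mu:0 Ld:2 B:1 rd:1 wr:0>
#4 ALU src=r4,r1 held:FU  <A:0 Mu:0 Ld:2 B:1 rd:1 wr:0>
#5 MEM src=r4 held:WR_PORT  <A:0 Mu:0 Ld:2 B:1 rd:1 wr:0>
#6 ALU src=r4,r3 held:FU  <A:0 Mu:0 Ld:2 B:1 rd:1 wr:0>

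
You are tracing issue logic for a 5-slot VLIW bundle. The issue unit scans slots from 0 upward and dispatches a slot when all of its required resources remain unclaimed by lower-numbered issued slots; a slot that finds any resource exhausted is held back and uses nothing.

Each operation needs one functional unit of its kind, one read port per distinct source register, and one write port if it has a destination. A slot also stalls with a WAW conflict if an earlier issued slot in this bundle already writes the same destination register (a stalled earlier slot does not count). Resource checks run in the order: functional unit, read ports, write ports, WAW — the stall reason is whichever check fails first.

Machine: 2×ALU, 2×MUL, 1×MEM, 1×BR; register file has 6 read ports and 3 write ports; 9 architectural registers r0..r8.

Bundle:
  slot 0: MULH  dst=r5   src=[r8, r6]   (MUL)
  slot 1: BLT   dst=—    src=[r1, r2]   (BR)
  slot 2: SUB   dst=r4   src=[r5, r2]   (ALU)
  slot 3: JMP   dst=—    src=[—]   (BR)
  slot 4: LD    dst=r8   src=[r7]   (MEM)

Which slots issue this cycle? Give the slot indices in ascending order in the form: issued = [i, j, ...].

#0 MUL src=r8,r6 dispatched  <A:2 Mu:1 Ld:1 B:1 rd:4 wr:2>
#1 BR src=r1,r2 dispatched  <A:2 Mu:1 Ld:1 B:0 rd:2 wr:2>
#2 ALU src=r5,r2 dispatched  <A:1 Mu:1 Ld:1 B:0 rd:0 wr:1>
#3 BR src=- held:FU  <A:1 Mu:1 Ld:1 B:0 rd:0 wr:1>
#4 MEM src=r7 held:RD_PORT  <A:1 Mu:1 Ld:1 B:0 rd:0 wr:1>

issued = [0, 1, 2]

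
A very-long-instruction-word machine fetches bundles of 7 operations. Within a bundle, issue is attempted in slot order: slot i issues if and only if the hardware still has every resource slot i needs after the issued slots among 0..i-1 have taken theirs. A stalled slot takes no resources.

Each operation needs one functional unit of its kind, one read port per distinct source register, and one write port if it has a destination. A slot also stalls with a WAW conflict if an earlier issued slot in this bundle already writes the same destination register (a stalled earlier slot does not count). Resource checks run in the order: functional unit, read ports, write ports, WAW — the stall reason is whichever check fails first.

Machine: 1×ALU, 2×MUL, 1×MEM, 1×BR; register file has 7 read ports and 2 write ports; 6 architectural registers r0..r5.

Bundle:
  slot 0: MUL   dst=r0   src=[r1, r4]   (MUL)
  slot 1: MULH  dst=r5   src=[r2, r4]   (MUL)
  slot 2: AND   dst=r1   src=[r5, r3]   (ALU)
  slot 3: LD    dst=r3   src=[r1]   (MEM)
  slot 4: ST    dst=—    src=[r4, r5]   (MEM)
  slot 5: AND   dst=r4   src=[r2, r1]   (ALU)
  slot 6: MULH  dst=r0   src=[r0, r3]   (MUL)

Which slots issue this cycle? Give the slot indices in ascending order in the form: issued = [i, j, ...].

  0. MUL→r0 ⇒ go  {1A/1Mu/1Ld/1B | 5r 1w}
  1. MUL→r5 ⇒ go  {1A/0Mu/1Ld/1B | 3r 0w}
  2. ALU→r1 ⇒ no(WR_PORT)  {1A/0Mu/1Ld/1B | 3r 0w}
  3. MEM→r3 ⇒ no(WR_PORT)  {1A/0Mu/1Ld/1B | 3r 0w}
  4. MEM ⇒ go  {1A/0Mu/0Ld/1B | 1r 0w}
  5. ALU→r4 ⇒ no(RD_PORT)  {1A/0Mu/0Ld/1B | 1r 0w}
  6. MUL→r0 ⇒ no(FU)  {1A/0Mu/0Ld/1B | 1r 0w}

issued = [0, 1, 4]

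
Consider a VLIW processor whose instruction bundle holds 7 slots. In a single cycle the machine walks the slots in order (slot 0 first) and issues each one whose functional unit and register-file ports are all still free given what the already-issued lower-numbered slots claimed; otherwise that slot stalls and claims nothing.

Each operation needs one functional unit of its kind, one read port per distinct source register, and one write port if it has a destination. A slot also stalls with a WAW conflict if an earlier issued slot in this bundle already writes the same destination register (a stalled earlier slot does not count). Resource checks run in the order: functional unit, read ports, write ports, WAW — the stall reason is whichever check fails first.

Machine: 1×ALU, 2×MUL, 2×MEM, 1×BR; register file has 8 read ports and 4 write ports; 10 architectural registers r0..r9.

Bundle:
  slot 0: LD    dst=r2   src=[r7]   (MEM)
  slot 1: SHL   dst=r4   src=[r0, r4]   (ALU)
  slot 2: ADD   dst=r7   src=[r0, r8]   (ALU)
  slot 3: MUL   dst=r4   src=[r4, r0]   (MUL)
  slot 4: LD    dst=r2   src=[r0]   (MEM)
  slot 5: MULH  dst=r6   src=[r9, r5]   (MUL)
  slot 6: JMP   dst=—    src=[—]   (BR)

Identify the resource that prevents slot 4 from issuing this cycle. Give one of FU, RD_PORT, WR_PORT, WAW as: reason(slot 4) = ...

reason(slot 4) = WAW

  0. MEM→r2 ⇒ go  {1A/2Mu/1Ld/1B | 7r 3w}
  1. ALU→r4 ⇒ go  {0A/2Mu/1Ld/1B | 5r 2w}
  2. ALU→r7 ⇒ no(FU)  {0A/2Mu/1Ld/1B | 5r 2w}
  3. MUL→r4 ⇒ no(WAW)  {0A/2Mu/1Ld/1B | 5r 2w}
  4. MEM→r2 ⇒ no(WAW)  {0A/2Mu/1Ld/1B | 5r 2w}
  5. MUL→r6 ⇒ go  {0A/1Mu/1Ld/1B | 3r 1w}
  6. BR ⇒ go  {0A/1Mu/1Ld/0B | 3r 1w}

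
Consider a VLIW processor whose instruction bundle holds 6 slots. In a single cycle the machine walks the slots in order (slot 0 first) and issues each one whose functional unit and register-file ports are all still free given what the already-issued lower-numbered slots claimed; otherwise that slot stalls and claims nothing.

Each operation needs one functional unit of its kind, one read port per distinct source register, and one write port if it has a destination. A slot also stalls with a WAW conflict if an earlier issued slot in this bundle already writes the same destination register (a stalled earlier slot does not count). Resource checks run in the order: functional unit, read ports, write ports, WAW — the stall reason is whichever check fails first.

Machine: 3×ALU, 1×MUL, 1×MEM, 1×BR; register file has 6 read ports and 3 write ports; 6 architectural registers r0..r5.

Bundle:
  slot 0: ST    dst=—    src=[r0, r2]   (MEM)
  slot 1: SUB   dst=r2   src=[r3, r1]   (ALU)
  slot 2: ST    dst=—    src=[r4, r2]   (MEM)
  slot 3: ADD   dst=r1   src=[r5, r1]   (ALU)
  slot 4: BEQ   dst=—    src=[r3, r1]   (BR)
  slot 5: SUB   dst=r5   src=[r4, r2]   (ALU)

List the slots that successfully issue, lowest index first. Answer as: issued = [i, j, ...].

issued = [0, 1, 3]

slot 0 (MEM): ISSUE — free A3,Mu1,Ld0,B1 rp4 wp3
slot 1 (ALU): ISSUE — free A2,Mu1,Ld0,B1 rp2 wp2
slot 2 (MEM): stall FU — free A2,Mu1,Ld0,B1 rp2 wp2
slot 3 (ALU): ISSUE — free A1,Mu1,Ld0,B1 rp0 wp1
slot 4 (BR): stall RD_PORT — free A1,Mu1,Ld0,B1 rp0 wp1
slot 5 (ALU): stall RD_PORT — free A1,Mu1,Ld0,B1 rp0 wp1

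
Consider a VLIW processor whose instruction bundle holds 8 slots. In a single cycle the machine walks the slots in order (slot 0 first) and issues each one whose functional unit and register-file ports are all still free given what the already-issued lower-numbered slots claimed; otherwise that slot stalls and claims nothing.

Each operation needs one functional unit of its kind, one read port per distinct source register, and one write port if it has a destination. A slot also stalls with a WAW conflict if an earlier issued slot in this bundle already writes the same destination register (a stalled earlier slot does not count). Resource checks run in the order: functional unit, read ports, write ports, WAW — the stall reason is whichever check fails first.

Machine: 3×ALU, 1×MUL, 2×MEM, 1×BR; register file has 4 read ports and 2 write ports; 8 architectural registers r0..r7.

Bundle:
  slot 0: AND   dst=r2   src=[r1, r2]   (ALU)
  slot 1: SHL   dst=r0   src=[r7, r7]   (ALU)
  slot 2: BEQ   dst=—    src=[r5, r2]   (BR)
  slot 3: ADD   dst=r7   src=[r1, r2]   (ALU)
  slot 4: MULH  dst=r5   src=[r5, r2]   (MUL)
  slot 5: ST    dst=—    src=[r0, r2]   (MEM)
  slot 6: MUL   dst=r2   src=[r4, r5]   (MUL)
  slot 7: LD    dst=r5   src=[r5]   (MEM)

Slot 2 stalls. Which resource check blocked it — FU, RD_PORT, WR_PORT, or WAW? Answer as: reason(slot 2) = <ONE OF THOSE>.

slot 0 (ALU): ISSUE — free A2,Mu1,Ld2,B1 rp2 wp1
slot 1 (ALU): ISSUE — free A1,Mu1,Ld2,B1 rp1 wp0
slot 2 (BR): stall RD_PORT — free A1,Mu1,Ld2,B1 rp1 wp0
slot 3 (ALU): stall RD_PORT — free A1,Mu1,Ld2,B1 rp1 wp0
slot 4 (MUL): stall RD_PORT — free A1,Mu1,Ld2,B1 rp1 wp0
slot 5 (MEM): stall RD_PORT — free A1,Mu1,Ld2,B1 rp1 wp0
slot 6 (MUL): stall RD_PORT — free A1,Mu1,Ld2,B1 rp1 wp0
slot 7 (MEM): stall WR_PORT — free A1,Mu1,Ld2,B1 rp1 wp0

reason(slot 2) = RD_PORT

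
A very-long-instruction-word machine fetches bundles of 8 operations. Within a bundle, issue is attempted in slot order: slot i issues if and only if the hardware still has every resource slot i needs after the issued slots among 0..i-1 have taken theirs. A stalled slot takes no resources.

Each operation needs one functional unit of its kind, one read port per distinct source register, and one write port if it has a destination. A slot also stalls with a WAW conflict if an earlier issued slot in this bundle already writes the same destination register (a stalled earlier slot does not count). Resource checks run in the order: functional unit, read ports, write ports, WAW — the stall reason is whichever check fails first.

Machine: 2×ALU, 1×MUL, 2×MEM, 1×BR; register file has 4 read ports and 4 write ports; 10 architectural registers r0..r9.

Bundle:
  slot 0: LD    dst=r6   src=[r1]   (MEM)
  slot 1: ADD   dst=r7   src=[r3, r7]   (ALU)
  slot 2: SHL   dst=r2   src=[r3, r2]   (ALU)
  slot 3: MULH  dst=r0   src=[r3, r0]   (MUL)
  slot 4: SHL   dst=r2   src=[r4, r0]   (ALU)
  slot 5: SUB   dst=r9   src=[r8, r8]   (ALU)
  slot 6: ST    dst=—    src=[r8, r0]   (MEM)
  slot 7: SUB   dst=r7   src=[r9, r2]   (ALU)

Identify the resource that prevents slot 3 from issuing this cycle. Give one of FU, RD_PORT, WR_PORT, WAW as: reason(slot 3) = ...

#0 MEM src=r1 dispatched  <A:2 Mu:1 Ld:1 B:1 rd:3 wr:3>
#1 ALU src=r3,r7 dispatched  <A:1 Mu:1 Ld:1 B:1 rd:1 wr:2>
#2 ALU src=r3,r2 held:RD_PORT  <A:1 Mu:1 Ld:1 B:1 rd:1 wr:2>
#3 MUL src=r3,r0 held:RD_PORT  <A:1 Mu:1 Ld:1 B:1 rd:1 wr:2>
#4 ALU src=r4,r0 held:RD_PORT  <A:1 Mu:1 Ld:1 B:1 rd:1 wr:2>
#5 ALU src=r8,r8 dispatched  <A:0 Mu:1 Ld:1 B:1 rd:0 wr:1>
#6 MEM src=r8,r0 held:RD_PORT  <A:0 Mu:1 Ld:1 B:1 rd:0 wr:1>
#7 ALU src=r9,r2 held:FU  <A:0 Mu:1 Ld:1 B:1 rd:0 wr:1>

reason(slot 3) = RD_PORT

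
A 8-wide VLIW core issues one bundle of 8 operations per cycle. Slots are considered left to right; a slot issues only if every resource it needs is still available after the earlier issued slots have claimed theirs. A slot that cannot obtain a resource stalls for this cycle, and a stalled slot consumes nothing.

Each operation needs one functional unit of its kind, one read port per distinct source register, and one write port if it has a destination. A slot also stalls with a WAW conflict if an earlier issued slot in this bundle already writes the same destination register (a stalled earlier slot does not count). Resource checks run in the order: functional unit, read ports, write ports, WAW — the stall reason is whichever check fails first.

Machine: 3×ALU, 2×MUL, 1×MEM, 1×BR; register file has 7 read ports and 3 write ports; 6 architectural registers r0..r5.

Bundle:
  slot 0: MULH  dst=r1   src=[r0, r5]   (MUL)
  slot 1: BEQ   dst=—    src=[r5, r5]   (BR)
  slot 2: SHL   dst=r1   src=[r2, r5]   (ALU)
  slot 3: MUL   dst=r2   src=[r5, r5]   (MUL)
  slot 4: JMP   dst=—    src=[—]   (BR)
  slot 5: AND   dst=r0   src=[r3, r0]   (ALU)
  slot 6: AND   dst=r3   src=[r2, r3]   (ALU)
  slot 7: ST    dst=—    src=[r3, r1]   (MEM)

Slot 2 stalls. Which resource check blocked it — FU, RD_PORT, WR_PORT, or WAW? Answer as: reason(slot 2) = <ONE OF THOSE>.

slot 0 (MUL): ISSUE — free A3,Mu1,Ld1,B1 rp5 wp2
slot 1 (BR): ISSUE — free A3,Mu1,Ld1,B0 rp4 wp2
slot 2 (ALU): stall WAW — free A3,Mu1,Ld1,B0 rp4 wp2
slot 3 (MUL): ISSUE — free A3,Mu0,Ld1,B0 rp3 wp1
slot 4 (BR): stall FU — free A3,Mu0,Ld1,B0 rp3 wp1
slot 5 (ALU): ISSUE — free A2,Mu0,Ld1,B0 rp1 wp0
slot 6 (ALU): stall RD_PORT — free A2,Mu0,Ld1,B0 rp1 wp0
slot 7 (MEM): stall RD_PORT — free A2,Mu0,Ld1,B0 rp1 wp0

reason(slot 2) = WAW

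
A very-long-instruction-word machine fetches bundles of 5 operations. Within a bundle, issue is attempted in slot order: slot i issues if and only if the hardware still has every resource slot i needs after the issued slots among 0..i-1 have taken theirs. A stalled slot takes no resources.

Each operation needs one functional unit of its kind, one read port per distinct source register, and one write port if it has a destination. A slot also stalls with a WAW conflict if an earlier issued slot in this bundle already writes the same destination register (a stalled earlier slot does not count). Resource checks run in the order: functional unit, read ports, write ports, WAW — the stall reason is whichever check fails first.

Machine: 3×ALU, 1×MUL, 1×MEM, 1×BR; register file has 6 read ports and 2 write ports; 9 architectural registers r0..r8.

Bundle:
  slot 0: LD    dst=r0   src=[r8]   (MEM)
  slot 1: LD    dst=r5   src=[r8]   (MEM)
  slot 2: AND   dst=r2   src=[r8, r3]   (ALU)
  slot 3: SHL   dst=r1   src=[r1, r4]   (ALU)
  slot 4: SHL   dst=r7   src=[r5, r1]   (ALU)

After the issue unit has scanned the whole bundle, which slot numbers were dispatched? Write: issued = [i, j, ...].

(0) want 1×MEM +1rd +1wr — yes → AL3|MU1|ME0|BR1|rd5|wr1
(1) want 1×MEM +1rd +1wr — FU → AL3|MU1|ME0|BR1|rd5|wr1
(2) want 1×ALU +2rd +1wr — yes → AL2|MU1|ME0|BR1|rd3|wr0
(3) want 1×ALU +2rd +1wr — WR_PORT → AL2|MU1|ME0|BR1|rd3|wr0
(4) want 1×ALU +2rd +1wr — WR_PORT → AL2|MU1|ME0|BR1|rd3|wr0

issued = [0, 2]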